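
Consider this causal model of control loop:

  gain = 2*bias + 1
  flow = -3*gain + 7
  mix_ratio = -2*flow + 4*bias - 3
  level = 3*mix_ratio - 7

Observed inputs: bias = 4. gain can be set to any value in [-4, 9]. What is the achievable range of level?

-82 to 152

Intervening on gain fixes its value directly, overriding its dependence on bias.
Substituting into the mix_ratio equation gives mix_ratio = 6*gain - 1.
This gives level = 18*gain - 10.
Linear in gain, so extremes are at the endpoints: gain = -4 gives level = -82; gain = 9 gives level = 152.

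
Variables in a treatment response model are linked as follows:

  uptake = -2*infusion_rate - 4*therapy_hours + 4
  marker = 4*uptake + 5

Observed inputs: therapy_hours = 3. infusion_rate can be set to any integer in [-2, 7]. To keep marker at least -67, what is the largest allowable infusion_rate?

infusion_rate = 5

Substituting into the uptake equation gives uptake = -2*infusion_rate - 8.
Substituting into the marker equation gives marker = -8*infusion_rate - 27.
Require -8*infusion_rate - 27 ≥ -67, so infusion_rate ≤ 5.
The largest integer in [-2, 7] satisfying this is 5.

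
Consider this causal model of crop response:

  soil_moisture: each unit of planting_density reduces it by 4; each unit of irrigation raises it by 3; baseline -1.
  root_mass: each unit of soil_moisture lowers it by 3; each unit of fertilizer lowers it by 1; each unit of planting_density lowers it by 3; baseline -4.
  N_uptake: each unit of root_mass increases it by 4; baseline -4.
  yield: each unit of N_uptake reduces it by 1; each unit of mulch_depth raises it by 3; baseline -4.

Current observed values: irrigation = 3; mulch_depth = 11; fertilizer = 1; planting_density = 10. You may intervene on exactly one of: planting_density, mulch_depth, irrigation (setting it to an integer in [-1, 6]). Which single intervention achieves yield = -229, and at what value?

Intervening on planting_density: yield = -36*planting_density + 149. Reaching -229 requires planting_density = 21/2, not an integer.
Intervening on mulch_depth: with other inputs at their observed values, yield = 3*mulch_depth - 244. Solving for -229 gives mulch_depth = 5, within [-1, 6].
Intervening on irrigation: yield = 36*irrigation - 319. Reaching -229 requires irrigation = 5/2, not an integer.

set mulch_depth = 5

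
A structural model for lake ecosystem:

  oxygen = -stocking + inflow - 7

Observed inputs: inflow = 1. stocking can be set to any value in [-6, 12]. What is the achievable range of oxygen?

-18 to 0

Substituting into the oxygen equation gives oxygen = -stocking - 6.
Linear in stocking, so extremes are at the endpoints: stocking = -6 gives oxygen = 0; stocking = 12 gives oxygen = -18.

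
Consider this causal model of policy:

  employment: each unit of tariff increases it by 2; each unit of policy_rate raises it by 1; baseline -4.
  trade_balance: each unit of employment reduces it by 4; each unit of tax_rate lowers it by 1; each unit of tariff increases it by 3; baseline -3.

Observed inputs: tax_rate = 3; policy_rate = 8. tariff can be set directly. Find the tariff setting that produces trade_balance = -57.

Substituting into the employment equation gives employment = 2*tariff + 4.
Substituting into the trade_balance equation gives trade_balance = -5*tariff - 22.
Solve -5*tariff - 22 = -57: tariff = (-57 + 22) / -5 = 7.

tariff = 7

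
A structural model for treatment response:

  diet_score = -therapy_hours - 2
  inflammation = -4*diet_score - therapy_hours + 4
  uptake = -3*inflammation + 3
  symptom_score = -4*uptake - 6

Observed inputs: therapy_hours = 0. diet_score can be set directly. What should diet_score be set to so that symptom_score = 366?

diet_score = -7

Intervening on diet_score fixes its value directly, overriding its dependence on therapy_hours.
Substituting into the inflammation equation gives inflammation = -4*diet_score + 4.
Substituting into the uptake equation gives uptake = 12*diet_score - 9.
Substituting into the symptom_score equation gives symptom_score = -48*diet_score + 30.
Solve -48*diet_score + 30 = 366: diet_score = (366 - 30) / -48 = -7.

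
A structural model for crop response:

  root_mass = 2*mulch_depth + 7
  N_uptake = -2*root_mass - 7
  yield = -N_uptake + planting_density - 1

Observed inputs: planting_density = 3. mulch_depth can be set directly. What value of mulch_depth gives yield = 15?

Substituting into the N_uptake equation gives N_uptake = -4*mulch_depth - 21.
This gives yield = 4*mulch_depth + 23.
Solve 4*mulch_depth + 23 = 15: mulch_depth = (15 - 23) / 4 = -2.

mulch_depth = -2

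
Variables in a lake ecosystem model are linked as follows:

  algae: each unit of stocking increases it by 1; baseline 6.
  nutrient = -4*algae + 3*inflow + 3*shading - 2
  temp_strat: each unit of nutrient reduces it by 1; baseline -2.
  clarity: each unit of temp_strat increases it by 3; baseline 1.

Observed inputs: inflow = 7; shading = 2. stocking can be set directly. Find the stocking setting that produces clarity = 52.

Substituting into the nutrient equation gives nutrient = -4*stocking + 1.
Substituting into the temp_strat equation gives temp_strat = 4*stocking - 3.
This gives clarity = 12*stocking - 8.
Solve 12*stocking - 8 = 52: stocking = (52 + 8) / 12 = 5.

stocking = 5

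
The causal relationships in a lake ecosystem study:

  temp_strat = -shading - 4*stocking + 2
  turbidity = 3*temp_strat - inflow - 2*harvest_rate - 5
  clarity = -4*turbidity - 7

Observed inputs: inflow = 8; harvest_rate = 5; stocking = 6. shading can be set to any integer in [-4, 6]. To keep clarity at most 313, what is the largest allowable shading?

Substituting into the temp_strat equation gives temp_strat = -shading - 22.
turbidity becomes -3*shading - 89.
clarity becomes 12*shading + 349.
Require 12*shading + 349 ≤ 313, so shading ≤ -3.
The largest integer in [-4, 6] satisfying this is -3.

shading = -3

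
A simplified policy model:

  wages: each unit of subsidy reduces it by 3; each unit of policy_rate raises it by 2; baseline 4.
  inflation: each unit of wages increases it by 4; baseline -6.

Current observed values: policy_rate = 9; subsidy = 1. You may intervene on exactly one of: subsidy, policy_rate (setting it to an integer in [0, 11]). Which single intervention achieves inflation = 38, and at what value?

Intervening on subsidy: inflation = -12*subsidy + 82. Reaching 38 requires subsidy = 11/3, not an integer.
Intervening on policy_rate: with other inputs at their observed values, inflation = 8*policy_rate - 2. Solving for 38 gives policy_rate = 5, within [0, 11].

set policy_rate = 5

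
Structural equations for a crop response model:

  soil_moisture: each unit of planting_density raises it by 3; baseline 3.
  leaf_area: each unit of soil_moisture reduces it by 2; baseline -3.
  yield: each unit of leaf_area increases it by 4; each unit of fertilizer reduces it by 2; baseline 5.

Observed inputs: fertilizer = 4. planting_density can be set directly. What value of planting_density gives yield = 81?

planting_density = -5

Substituting into the leaf_area equation gives leaf_area = -6*planting_density - 9.
Substituting into the yield equation gives yield = -24*planting_density - 39.
Solve -24*planting_density - 39 = 81: planting_density = (81 + 39) / -24 = -5.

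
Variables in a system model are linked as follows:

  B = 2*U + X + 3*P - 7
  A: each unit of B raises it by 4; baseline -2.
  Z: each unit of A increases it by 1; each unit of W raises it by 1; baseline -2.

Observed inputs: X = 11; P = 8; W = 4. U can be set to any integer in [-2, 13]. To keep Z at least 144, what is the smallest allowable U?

Substituting into the B equation gives B = 2*U + 28.
Substituting into the A equation gives A = 8*U + 110.
This gives Z = 8*U + 112.
Require 8*U + 112 ≥ 144, so U ≥ 4.
The smallest integer in [-2, 13] satisfying this is 4.

U = 4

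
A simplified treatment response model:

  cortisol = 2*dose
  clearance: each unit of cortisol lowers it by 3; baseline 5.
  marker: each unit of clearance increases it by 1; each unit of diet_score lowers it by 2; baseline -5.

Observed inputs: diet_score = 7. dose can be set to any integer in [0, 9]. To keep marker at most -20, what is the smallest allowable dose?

dose = 1

Substituting into the clearance equation gives clearance = -6*dose + 5.
This gives marker = -6*dose - 14.
Require -6*dose - 14 ≤ -20, so dose ≥ 1.
The smallest integer in [0, 9] satisfying this is 1.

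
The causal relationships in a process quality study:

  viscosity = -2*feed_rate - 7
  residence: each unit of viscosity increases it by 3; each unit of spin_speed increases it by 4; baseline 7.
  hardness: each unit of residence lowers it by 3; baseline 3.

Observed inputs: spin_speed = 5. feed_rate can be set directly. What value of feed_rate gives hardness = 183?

feed_rate = 11

Substituting into the residence equation gives residence = -6*feed_rate + 6.
So hardness = 18*feed_rate - 15.
Solve 18*feed_rate - 15 = 183: feed_rate = (183 + 15) / 18 = 11.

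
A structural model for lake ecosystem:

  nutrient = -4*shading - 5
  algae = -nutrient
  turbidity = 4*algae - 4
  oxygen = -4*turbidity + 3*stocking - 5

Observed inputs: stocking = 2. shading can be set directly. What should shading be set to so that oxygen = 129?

shading = -3

Substituting into the algae equation gives algae = 4*shading + 5.
turbidity becomes 16*shading + 16.
oxygen becomes -64*shading - 63.
Solve -64*shading - 63 = 129: shading = (129 + 63) / -64 = -3.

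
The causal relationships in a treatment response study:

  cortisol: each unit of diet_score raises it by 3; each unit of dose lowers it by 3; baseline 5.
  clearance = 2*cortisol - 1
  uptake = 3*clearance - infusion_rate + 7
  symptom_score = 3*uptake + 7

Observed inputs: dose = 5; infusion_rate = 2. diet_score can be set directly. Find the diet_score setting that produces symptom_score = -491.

diet_score = -6

Substituting into the cortisol equation gives cortisol = 3*diet_score - 10.
This gives clearance = 6*diet_score - 21.
This gives uptake = 18*diet_score - 58.
Substituting into the symptom_score equation gives symptom_score = 54*diet_score - 167.
Solve 54*diet_score - 167 = -491: diet_score = (-491 + 167) / 54 = -6.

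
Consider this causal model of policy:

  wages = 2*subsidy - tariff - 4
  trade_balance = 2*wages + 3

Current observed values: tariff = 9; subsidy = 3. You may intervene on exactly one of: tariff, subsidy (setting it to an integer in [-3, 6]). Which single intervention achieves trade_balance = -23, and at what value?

set subsidy = 0

Intervening on tariff: trade_balance = -2*tariff + 7. Reaching -23 requires tariff = 15, outside [-3, 6].
Intervening on subsidy: with other inputs at their observed values, trade_balance = 4*subsidy - 23. Solving for -23 gives subsidy = 0, within [-3, 6].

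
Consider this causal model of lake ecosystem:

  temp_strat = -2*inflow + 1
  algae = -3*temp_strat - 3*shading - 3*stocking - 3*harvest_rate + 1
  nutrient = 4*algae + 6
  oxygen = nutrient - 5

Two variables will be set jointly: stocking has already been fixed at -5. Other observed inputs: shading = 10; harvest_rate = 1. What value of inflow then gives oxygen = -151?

inflow = -3

With stocking held at -5:
Substituting into the algae equation gives algae = 6*inflow - 20.
Substituting into the nutrient equation gives nutrient = 24*inflow - 74.
Substituting into the oxygen equation gives oxygen = 24*inflow - 79.
Solve 24*inflow - 79 = -151: inflow = (-151 + 79) / 24 = -3.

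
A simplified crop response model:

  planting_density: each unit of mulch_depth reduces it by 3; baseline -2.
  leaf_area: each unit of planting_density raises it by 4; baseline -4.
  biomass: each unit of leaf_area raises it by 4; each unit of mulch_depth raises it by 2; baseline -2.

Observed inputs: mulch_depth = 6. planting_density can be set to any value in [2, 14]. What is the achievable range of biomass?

Intervening on planting_density fixes its value directly, overriding its dependence on mulch_depth.
Substituting into the biomass equation gives biomass = 16*planting_density - 6.
Linear in planting_density, so extremes are at the endpoints: planting_density = 2 gives biomass = 26; planting_density = 14 gives biomass = 218.

26 to 218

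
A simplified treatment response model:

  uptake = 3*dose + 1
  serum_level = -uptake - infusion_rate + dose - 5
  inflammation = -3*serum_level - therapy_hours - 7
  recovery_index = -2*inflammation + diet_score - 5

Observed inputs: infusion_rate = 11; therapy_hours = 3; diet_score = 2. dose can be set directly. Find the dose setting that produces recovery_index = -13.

dose = -6

Substituting into the serum_level equation gives serum_level = -2*dose - 17.
This gives inflammation = 6*dose + 41.
Substituting into the recovery_index equation gives recovery_index = -12*dose - 85.
Solve -12*dose - 85 = -13: dose = (-13 + 85) / -12 = -6.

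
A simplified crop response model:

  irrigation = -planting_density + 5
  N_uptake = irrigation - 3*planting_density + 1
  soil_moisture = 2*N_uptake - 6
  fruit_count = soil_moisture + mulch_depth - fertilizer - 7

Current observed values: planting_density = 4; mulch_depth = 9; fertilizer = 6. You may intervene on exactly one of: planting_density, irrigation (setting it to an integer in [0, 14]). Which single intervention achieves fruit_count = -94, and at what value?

set planting_density = 12

Intervening on planting_density: with other inputs at their observed values, fruit_count = -8*planting_density + 2. Solving for -94 gives planting_density = 12, within [0, 14].
Intervening on irrigation: fruit_count = 2*irrigation - 32. Reaching -94 requires irrigation = -31, outside [0, 14].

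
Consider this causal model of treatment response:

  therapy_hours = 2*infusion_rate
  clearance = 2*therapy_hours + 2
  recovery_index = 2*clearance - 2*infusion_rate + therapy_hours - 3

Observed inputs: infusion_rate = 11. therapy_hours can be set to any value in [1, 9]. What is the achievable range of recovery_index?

-16 to 24

Intervening on therapy_hours fixes its value directly, overriding its dependence on infusion_rate.
Substituting into the recovery_index equation gives recovery_index = 5*therapy_hours - 21.
Linear in therapy_hours, so extremes are at the endpoints: therapy_hours = 1 gives recovery_index = -16; therapy_hours = 9 gives recovery_index = 24.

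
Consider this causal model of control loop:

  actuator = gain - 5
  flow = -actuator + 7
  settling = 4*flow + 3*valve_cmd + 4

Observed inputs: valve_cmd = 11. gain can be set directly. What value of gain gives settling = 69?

gain = 4

Substituting into the flow equation gives flow = -gain + 12.
Substituting into the settling equation gives settling = -4*gain + 85.
Solve -4*gain + 85 = 69: gain = (69 - 85) / -4 = 4.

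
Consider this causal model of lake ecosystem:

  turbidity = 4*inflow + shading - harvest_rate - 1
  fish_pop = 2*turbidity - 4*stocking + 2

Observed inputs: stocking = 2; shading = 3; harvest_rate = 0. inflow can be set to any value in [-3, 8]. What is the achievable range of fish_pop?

Substituting into the turbidity equation gives turbidity = 4*inflow + 2.
fish_pop becomes 8*inflow - 2.
Linear in inflow, so extremes are at the endpoints: inflow = -3 gives fish_pop = -26; inflow = 8 gives fish_pop = 62.

-26 to 62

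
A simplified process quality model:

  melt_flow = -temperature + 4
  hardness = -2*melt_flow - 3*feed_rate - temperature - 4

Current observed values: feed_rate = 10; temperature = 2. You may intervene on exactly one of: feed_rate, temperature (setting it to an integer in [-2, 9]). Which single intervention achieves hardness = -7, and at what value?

set feed_rate = -1

Intervening on feed_rate: with other inputs at their observed values, hardness = -3*feed_rate - 10. Solving for -7 gives feed_rate = -1, within [-2, 9].
Intervening on temperature: hardness = temperature - 42. Reaching -7 requires temperature = 35, outside [-2, 9].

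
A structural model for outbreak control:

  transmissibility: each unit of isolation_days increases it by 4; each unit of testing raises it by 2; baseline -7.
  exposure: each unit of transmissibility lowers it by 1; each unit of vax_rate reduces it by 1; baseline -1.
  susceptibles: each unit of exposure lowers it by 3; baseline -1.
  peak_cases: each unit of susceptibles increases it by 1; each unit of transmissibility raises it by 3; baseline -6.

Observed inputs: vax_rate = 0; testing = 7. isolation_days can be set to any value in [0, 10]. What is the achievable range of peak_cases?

38 to 278

Substituting into the transmissibility equation gives transmissibility = 4*isolation_days + 7.
So exposure = -4*isolation_days - 8.
susceptibles becomes 12*isolation_days + 23.
This gives peak_cases = 24*isolation_days + 38.
Linear in isolation_days, so extremes are at the endpoints: isolation_days = 0 gives peak_cases = 38; isolation_days = 10 gives peak_cases = 278.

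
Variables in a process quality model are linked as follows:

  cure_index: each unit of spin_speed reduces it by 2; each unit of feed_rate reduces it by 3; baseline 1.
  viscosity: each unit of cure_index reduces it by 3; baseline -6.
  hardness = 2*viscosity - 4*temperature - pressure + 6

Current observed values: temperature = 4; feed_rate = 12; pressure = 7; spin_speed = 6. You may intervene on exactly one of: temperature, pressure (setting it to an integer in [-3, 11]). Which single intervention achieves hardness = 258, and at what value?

Intervening on temperature: hardness = -4*temperature + 269. Reaching 258 requires temperature = 11/4, not an integer.
Intervening on pressure: with other inputs at their observed values, hardness = -pressure + 260. Solving for 258 gives pressure = 2, within [-3, 11].

set pressure = 2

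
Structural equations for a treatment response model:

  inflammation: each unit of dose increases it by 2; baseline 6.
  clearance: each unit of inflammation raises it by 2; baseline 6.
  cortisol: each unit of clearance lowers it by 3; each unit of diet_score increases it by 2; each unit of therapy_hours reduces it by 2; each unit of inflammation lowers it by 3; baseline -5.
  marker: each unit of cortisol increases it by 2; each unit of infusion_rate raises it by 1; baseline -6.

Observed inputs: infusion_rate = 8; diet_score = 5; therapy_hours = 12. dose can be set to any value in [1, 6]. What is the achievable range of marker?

Substituting into the clearance equation gives clearance = 4*dose + 18.
So cortisol = -18*dose - 91.
This gives marker = -36*dose - 180.
Linear in dose, so extremes are at the endpoints: dose = 1 gives marker = -216; dose = 6 gives marker = -396.

-396 to -216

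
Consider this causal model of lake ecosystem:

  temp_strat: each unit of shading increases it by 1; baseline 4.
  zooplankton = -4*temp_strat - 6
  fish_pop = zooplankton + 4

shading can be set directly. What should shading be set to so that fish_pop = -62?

shading = 11

Substituting into the zooplankton equation gives zooplankton = -4*shading - 22.
Substituting into the fish_pop equation gives fish_pop = -4*shading - 18.
Solve -4*shading - 18 = -62: shading = (-62 + 18) / -4 = 11.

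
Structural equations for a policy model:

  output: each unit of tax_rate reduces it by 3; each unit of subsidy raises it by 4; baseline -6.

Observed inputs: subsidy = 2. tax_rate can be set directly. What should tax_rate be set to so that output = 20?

Substituting into the output equation gives output = -3*tax_rate + 2.
Solve -3*tax_rate + 2 = 20: tax_rate = (20 - 2) / -3 = -6.

tax_rate = -6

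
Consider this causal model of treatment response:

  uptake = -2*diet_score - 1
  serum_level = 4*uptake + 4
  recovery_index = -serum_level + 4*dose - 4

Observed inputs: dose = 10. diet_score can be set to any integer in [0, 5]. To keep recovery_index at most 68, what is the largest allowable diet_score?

diet_score = 4

Substituting into the serum_level equation gives serum_level = -8*diet_score.
recovery_index becomes 8*diet_score + 36.
Require 8*diet_score + 36 ≤ 68, so diet_score ≤ 4.
The largest integer in [0, 5] satisfying this is 4.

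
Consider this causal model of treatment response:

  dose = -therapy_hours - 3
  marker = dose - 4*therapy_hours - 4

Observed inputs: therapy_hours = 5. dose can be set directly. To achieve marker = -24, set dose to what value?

dose = 0

Intervening on dose fixes its value directly, overriding its dependence on therapy_hours.
Substituting into the marker equation gives marker = dose - 24.
Solve dose - 24 = -24: dose = (-24 + 24) / 1 = 0.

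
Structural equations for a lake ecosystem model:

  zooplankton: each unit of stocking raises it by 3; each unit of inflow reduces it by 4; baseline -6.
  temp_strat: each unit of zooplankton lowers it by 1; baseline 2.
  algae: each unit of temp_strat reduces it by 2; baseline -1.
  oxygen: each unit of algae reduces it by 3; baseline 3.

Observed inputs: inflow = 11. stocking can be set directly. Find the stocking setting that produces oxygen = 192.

Substituting into the zooplankton equation gives zooplankton = 3*stocking - 50.
This gives temp_strat = -3*stocking + 52.
This gives algae = 6*stocking - 105.
Substituting into the oxygen equation gives oxygen = -18*stocking + 318.
Solve -18*stocking + 318 = 192: stocking = (192 - 318) / -18 = 7.

stocking = 7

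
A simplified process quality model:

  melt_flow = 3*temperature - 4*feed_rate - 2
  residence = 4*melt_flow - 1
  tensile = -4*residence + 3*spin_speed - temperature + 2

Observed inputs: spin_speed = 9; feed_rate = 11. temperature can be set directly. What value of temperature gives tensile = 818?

Substituting into the melt_flow equation gives melt_flow = 3*temperature - 46.
Substituting into the residence equation gives residence = 12*temperature - 185.
Substituting into the tensile equation gives tensile = -49*temperature + 769.
Solve -49*temperature + 769 = 818: temperature = (818 - 769) / -49 = -1.

temperature = -1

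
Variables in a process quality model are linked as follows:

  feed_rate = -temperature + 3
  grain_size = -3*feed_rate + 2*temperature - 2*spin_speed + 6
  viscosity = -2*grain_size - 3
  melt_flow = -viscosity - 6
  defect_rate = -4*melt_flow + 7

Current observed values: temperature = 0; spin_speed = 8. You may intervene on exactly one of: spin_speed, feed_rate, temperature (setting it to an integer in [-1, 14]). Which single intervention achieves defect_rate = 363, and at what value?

Intervening on spin_speed: defect_rate = 16*spin_speed + 43. Reaching 363 requires spin_speed = 20, outside [-1, 14].
Intervening on feed_rate: with other inputs at their observed values, defect_rate = 24*feed_rate + 99. Solving for 363 gives feed_rate = 11, within [-1, 14].
Intervening on temperature: defect_rate = -40*temperature + 171. Reaching 363 requires temperature = -24/5, not an integer.

set feed_rate = 11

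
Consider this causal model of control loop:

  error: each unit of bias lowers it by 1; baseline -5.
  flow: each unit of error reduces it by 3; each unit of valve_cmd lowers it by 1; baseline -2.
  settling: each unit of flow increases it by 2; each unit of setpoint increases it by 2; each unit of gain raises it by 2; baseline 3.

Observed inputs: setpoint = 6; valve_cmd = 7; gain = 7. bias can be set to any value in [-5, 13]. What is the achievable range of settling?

Substituting into the flow equation gives flow = 3*bias + 6.
Substituting into the settling equation gives settling = 6*bias + 41.
Linear in bias, so extremes are at the endpoints: bias = -5 gives settling = 11; bias = 13 gives settling = 119.

11 to 119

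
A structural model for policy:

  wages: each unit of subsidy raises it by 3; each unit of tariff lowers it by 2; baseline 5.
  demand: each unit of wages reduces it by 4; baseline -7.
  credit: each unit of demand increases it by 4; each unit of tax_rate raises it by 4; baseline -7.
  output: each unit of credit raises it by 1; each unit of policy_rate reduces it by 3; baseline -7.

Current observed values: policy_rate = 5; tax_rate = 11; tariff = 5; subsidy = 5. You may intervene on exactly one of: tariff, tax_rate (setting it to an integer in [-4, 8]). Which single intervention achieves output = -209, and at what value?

set tax_rate = 2

Intervening on tariff: output = 32*tariff - 333. Reaching -209 requires tariff = 31/8, not an integer.
Intervening on tax_rate: with other inputs at their observed values, output = 4*tax_rate - 217. Solving for -209 gives tax_rate = 2, within [-4, 8].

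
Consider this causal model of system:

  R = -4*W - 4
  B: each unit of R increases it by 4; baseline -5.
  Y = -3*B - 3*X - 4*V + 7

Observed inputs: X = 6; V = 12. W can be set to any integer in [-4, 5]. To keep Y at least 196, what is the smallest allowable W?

Substituting into the B equation gives B = -16*W - 21.
This gives Y = 48*W + 4.
Require 48*W + 4 ≥ 196, so W ≥ 4.
The smallest integer in [-4, 5] satisfying this is 4.

W = 4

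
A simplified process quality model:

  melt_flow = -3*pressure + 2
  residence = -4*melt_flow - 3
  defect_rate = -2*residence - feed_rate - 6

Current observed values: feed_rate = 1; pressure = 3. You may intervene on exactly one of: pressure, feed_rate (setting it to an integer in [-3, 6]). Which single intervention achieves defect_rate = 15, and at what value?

Intervening on pressure: with other inputs at their observed values, defect_rate = -24*pressure + 15. Solving for 15 gives pressure = 0, within [-3, 6].
Intervening on feed_rate: defect_rate = -feed_rate - 56. Reaching 15 requires feed_rate = -71, outside [-3, 6].

set pressure = 0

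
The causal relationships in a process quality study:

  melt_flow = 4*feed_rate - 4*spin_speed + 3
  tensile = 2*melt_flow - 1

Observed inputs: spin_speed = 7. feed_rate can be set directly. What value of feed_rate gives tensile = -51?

Substituting into the melt_flow equation gives melt_flow = 4*feed_rate - 25.
This gives tensile = 8*feed_rate - 51.
Solve 8*feed_rate - 51 = -51: feed_rate = (-51 + 51) / 8 = 0.

feed_rate = 0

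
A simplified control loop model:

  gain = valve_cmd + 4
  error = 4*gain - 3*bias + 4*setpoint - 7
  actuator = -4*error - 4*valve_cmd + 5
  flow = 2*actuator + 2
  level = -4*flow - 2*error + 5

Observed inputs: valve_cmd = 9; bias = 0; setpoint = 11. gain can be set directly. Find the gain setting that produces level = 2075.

gain = 6

Intervening on gain fixes its value directly, overriding its dependence on valve_cmd.
Substituting into the error equation gives error = 4*gain + 37.
actuator becomes -16*gain - 179.
So flow = -32*gain - 356.
Substituting into the level equation gives level = 120*gain + 1355.
Solve 120*gain + 1355 = 2075: gain = (2075 - 1355) / 120 = 6.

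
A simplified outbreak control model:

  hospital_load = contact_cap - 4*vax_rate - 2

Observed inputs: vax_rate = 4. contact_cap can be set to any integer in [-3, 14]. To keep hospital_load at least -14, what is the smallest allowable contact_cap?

Substituting into the hospital_load equation gives hospital_load = contact_cap - 18.
Require contact_cap - 18 ≥ -14, so contact_cap ≥ 4.
The smallest integer in [-3, 14] satisfying this is 4.

contact_cap = 4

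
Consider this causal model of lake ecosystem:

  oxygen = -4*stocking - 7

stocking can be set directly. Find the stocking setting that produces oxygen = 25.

Solve -4*stocking - 7 = 25: stocking = (25 + 7) / -4 = -8.

stocking = -8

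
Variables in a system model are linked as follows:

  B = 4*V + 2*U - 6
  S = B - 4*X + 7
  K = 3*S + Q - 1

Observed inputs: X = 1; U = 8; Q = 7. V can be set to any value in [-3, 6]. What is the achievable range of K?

9 to 117

Substituting into the B equation gives B = 4*V + 10.
Substituting into the S equation gives S = 4*V + 13.
Substituting into the K equation gives K = 12*V + 45.
Linear in V, so extremes are at the endpoints: V = -3 gives K = 9; V = 6 gives K = 117.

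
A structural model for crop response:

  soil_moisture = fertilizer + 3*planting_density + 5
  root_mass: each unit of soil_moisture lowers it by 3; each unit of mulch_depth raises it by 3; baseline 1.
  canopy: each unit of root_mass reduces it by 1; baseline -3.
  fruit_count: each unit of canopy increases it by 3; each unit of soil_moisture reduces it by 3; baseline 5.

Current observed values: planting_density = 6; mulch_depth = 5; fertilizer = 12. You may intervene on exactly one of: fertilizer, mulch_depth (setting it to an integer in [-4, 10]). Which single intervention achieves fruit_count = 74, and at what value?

Intervening on fertilizer: with other inputs at their observed values, fruit_count = 6*fertilizer + 86. Solving for 74 gives fertilizer = -2, within [-4, 10].
Intervening on mulch_depth: fruit_count = -9*mulch_depth + 203. Reaching 74 requires mulch_depth = 43/3, not an integer.

set fertilizer = -2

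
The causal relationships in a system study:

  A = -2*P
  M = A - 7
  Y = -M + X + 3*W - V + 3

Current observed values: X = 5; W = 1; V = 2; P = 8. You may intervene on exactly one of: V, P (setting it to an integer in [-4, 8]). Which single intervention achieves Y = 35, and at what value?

Intervening on V: with other inputs at their observed values, Y = -V + 34. Solving for 35 gives V = -1, within [-4, 8].
Intervening on P: Y = 2*P + 16. Reaching 35 requires P = 19/2, not an integer.

set V = -1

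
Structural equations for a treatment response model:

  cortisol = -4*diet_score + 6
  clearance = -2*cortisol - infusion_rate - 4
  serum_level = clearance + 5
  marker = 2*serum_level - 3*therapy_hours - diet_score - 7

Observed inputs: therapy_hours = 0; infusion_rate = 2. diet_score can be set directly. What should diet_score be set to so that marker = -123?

diet_score = -6

Substituting into the clearance equation gives clearance = 8*diet_score - 18.
serum_level becomes 8*diet_score - 13.
This gives marker = 15*diet_score - 33.
Solve 15*diet_score - 33 = -123: diet_score = (-123 + 33) / 15 = -6.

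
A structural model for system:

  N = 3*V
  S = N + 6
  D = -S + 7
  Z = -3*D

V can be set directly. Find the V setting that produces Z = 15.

V = 2

Substituting into the S equation gives S = 3*V + 6.
This gives D = -3*V + 1.
Substituting into the Z equation gives Z = 9*V - 3.
Solve 9*V - 3 = 15: V = (15 + 3) / 9 = 2.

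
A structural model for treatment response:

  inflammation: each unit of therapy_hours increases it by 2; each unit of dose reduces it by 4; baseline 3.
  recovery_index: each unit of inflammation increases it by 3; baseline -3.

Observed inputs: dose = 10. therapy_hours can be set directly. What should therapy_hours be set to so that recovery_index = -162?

therapy_hours = -8

Substituting into the inflammation equation gives inflammation = 2*therapy_hours - 37.
Substituting into the recovery_index equation gives recovery_index = 6*therapy_hours - 114.
Solve 6*therapy_hours - 114 = -162: therapy_hours = (-162 + 114) / 6 = -8.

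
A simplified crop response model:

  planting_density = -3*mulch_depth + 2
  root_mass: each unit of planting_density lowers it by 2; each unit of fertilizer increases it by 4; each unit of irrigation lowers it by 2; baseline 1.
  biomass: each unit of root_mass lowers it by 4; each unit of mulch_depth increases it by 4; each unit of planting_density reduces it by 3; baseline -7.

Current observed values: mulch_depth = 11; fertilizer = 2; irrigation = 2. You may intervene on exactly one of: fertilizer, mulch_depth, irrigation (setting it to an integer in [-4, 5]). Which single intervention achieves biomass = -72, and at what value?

set mulch_depth = 5

Intervening on fertilizer: biomass = -16*fertilizer - 106. Reaching -72 requires fertilizer = -17/8, not an integer.
Intervening on mulch_depth: with other inputs at their observed values, biomass = -11*mulch_depth - 17. Solving for -72 gives mulch_depth = 5, within [-4, 5].
Intervening on irrigation: biomass = 8*irrigation - 154. Reaching -72 requires irrigation = 41/4, not an integer.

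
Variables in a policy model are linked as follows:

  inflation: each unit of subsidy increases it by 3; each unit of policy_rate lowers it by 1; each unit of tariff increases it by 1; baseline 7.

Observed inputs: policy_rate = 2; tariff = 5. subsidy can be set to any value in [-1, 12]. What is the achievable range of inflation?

Substituting into the inflation equation gives inflation = 3*subsidy + 10.
Linear in subsidy, so extremes are at the endpoints: subsidy = -1 gives inflation = 7; subsidy = 12 gives inflation = 46.

7 to 46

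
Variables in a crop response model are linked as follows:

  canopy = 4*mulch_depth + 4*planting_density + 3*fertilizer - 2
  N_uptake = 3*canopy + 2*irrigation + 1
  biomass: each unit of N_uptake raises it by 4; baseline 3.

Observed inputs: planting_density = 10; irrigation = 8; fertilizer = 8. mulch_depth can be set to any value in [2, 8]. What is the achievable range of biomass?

Substituting into the canopy equation gives canopy = 4*mulch_depth + 62.
Substituting into the N_uptake equation gives N_uptake = 12*mulch_depth + 203.
Substituting into the biomass equation gives biomass = 48*mulch_depth + 815.
Linear in mulch_depth, so extremes are at the endpoints: mulch_depth = 2 gives biomass = 911; mulch_depth = 8 gives biomass = 1199.

911 to 1199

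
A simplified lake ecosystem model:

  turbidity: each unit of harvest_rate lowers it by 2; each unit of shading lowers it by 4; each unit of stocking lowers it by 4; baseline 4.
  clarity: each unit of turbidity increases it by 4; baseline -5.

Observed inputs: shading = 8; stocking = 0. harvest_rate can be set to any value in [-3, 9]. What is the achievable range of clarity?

Substituting into the turbidity equation gives turbidity = -2*harvest_rate - 28.
This gives clarity = -8*harvest_rate - 117.
Linear in harvest_rate, so extremes are at the endpoints: harvest_rate = -3 gives clarity = -93; harvest_rate = 9 gives clarity = -189.

-189 to -93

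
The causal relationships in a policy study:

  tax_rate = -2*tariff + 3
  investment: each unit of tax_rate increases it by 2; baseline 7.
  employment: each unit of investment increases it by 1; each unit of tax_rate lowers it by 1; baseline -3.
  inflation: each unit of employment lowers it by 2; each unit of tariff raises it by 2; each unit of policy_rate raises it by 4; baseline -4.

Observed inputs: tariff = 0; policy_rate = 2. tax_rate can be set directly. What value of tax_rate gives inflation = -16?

tax_rate = 6

Intervening on tax_rate fixes its value directly, overriding its dependence on tariff.
Substituting into the employment equation gives employment = tax_rate + 4.
Substituting into the inflation equation gives inflation = -2*tax_rate - 4.
Solve -2*tax_rate - 4 = -16: tax_rate = (-16 + 4) / -2 = 6.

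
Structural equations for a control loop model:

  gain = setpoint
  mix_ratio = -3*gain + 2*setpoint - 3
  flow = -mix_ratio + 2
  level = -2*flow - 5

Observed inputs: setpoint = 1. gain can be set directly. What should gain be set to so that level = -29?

Intervening on gain fixes its value directly, overriding its dependence on setpoint.
Substituting into the mix_ratio equation gives mix_ratio = -3*gain - 1.
flow becomes 3*gain + 3.
This gives level = -6*gain - 11.
Solve -6*gain - 11 = -29: gain = (-29 + 11) / -6 = 3.

gain = 3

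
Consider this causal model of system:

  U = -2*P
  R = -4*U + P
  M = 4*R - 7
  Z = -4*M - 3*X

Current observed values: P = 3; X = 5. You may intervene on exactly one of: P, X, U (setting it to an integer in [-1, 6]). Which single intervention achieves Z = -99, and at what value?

set U = -1

Intervening on P: Z = -144*P + 13. Reaching -99 requires P = 7/9, not an integer.
Intervening on X: Z = -3*X - 404. Reaching -99 requires X = -305/3, not an integer.
Intervening on U: with other inputs at their observed values, Z = 64*U - 35. Solving for -99 gives U = -1, within [-1, 6].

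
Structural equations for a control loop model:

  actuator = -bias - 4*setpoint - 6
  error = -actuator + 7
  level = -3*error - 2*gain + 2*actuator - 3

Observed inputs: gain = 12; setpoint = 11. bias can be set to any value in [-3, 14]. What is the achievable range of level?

-368 to -283

Substituting into the actuator equation gives actuator = -bias - 50.
error becomes bias + 57.
Substituting into the level equation gives level = -5*bias - 298.
Linear in bias, so extremes are at the endpoints: bias = -3 gives level = -283; bias = 14 gives level = -368.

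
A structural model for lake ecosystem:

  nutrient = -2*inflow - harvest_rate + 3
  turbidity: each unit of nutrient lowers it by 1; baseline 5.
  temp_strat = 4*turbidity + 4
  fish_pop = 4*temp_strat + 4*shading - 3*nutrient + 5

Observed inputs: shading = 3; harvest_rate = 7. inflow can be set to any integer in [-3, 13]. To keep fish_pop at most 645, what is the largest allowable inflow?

inflow = 12

Substituting into the nutrient equation gives nutrient = -2*inflow - 4.
So turbidity = 2*inflow + 9.
Substituting into the temp_strat equation gives temp_strat = 8*inflow + 40.
This gives fish_pop = 38*inflow + 189.
Require 38*inflow + 189 ≤ 645, so inflow ≤ 12.
The largest integer in [-3, 13] satisfying this is 12.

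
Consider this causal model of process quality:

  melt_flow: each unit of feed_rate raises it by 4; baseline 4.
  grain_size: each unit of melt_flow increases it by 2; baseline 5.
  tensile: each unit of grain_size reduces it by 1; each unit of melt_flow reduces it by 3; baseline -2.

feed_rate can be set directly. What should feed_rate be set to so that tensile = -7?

feed_rate = -1

Substituting into the grain_size equation gives grain_size = 8*feed_rate + 13.
So tensile = -20*feed_rate - 27.
Solve -20*feed_rate - 27 = -7: feed_rate = (-7 + 27) / -20 = -1.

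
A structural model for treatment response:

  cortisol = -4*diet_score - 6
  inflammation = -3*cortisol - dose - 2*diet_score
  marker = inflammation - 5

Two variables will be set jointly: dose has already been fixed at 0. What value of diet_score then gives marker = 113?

diet_score = 10

With dose held at 0:
Substituting into the inflammation equation gives inflammation = 10*diet_score + 18.
Substituting into the marker equation gives marker = 10*diet_score + 13.
Solve 10*diet_score + 13 = 113: diet_score = (113 - 13) / 10 = 10.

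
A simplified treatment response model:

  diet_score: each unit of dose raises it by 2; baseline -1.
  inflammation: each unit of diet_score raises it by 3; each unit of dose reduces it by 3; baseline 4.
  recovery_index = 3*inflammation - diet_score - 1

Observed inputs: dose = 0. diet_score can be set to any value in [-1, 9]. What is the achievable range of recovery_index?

3 to 83

Intervening on diet_score fixes its value directly, overriding its dependence on dose.
Substituting into the inflammation equation gives inflammation = 3*diet_score + 4.
Substituting into the recovery_index equation gives recovery_index = 8*diet_score + 11.
Linear in diet_score, so extremes are at the endpoints: diet_score = -1 gives recovery_index = 3; diet_score = 9 gives recovery_index = 83.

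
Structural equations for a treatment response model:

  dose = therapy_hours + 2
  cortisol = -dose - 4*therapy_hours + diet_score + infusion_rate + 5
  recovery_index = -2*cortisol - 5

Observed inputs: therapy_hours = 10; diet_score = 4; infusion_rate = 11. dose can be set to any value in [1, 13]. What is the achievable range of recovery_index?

Intervening on dose fixes its value directly, overriding its dependence on therapy_hours.
Substituting into the cortisol equation gives cortisol = -dose - 20.
recovery_index becomes 2*dose + 35.
Linear in dose, so extremes are at the endpoints: dose = 1 gives recovery_index = 37; dose = 13 gives recovery_index = 61.

37 to 61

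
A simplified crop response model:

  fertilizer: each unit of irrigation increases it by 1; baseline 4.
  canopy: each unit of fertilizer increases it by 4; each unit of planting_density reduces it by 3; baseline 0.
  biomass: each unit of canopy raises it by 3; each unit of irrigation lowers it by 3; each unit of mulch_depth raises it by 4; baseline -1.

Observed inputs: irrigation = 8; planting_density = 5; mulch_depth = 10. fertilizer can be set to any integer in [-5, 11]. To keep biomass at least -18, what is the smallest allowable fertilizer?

Intervening on fertilizer fixes its value directly, overriding its dependence on irrigation.
Substituting into the canopy equation gives canopy = 4*fertilizer - 15.
So biomass = 12*fertilizer - 30.
Require 12*fertilizer - 30 ≥ -18, so fertilizer ≥ 1.
The smallest integer in [-5, 11] satisfying this is 1.

fertilizer = 1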